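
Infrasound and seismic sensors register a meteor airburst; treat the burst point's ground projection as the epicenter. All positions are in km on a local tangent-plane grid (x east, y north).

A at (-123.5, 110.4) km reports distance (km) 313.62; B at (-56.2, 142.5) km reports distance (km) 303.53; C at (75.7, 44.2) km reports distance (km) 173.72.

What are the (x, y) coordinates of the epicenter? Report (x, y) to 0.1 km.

Circle about each station: (x + 123.5)² + (y − 110.4)² = 313.62²; (x + 56.2)² + (y − 142.5)² = 303.53²; (x − 75.7)² + (y − 44.2)² = 173.72².
Subtracting pairs of circle equations eliminates x²+y² and gives linear equations (the radical axes):
134.6 x + 64.2 y = 2251.32
398.4 x − 132.4 y = 48422.59
Solving the 2×2 system: x ≈ 78.5, y ≈ -129.5 km.

(78.5, -129.5)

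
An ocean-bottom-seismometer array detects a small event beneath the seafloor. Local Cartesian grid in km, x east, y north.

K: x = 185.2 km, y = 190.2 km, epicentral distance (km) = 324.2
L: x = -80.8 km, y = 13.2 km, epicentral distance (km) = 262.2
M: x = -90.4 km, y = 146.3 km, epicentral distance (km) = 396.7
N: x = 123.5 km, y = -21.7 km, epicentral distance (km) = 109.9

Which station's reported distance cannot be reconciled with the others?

M

Solve using three stations at a time. Using K, L, N (subtract circle equations pairwise → linear system) gives (x, y) ≈ (138.5, -130.6).
Distances from that point to each station vs reported:
  K: calculated 324.2 vs reported 324.2 → residual 0.0 km
  L: calculated 262.2 vs reported 262.2 → residual 0.0 km
  M: calculated 359.3 vs reported 396.7 → residual 37.4 km
  N: calculated 110.0 vs reported 109.9 → residual 0.1 km
K, L, N are mutually consistent (residuals ≈ 0); M is off by 37.4 km.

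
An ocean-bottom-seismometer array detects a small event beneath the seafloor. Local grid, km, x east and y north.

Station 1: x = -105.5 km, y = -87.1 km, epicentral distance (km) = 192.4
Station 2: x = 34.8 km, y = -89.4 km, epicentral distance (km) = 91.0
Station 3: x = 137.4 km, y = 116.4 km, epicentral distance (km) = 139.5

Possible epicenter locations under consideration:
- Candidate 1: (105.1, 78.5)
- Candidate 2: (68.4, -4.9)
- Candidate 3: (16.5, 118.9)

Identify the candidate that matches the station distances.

For each candidate, compare |candidate − station| to the reported distance:
Candidate 1: residuals Station 1 75.5, Station 2 91.0, Station 3 89.7 → max 91.0 km
Candidate 2: residuals Station 1 0.1, Station 2 0.1, Station 3 0.1 → max 0.1 km
Candidate 3: residuals Station 1 47.0, Station 2 118.1, Station 3 18.6 → max 118.1 km
Only Candidate 2 has all residuals ≈ 0.

Candidate 2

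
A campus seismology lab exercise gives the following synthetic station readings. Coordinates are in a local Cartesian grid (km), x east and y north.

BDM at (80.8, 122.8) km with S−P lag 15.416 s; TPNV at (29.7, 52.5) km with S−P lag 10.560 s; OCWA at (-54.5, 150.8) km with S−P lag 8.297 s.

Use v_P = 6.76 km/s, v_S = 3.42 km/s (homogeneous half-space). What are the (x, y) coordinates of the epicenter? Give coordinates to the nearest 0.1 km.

Distance from S−P lag: d = Δt · v_P v_S / (v_P − v_S) = Δt · (6.76·3.42)/(6.76−3.42) ≈ 6.9219·Δt.
So d_BDM = 106.71, d_TPNV = 73.10, d_OCWA = 57.43 km.
Circle about each station: (x − 80.8)² + (y − 122.8)² = 106.71²; (x − 29.7)² + (y − 52.5)² = 73.10²; (x + 54.5)² + (y − 150.8)² = 57.43².
Subtracting pairs of circle equations eliminates x²+y² and gives linear equations (the radical axes):
-102.2 x − 140.6 y = -11926.73
-270.6 x + 56.0 y = 12191.23
Solving the 2×2 system: x ≈ -23.9, y ≈ 102.2 km.
Check against BDM (with the unrounded x, y): √((x − 80.8)²+(y − 122.8)²) = 106.71 ≈ 106.71 km. ✓

x ≈ -23.9 km, y ≈ 102.2 km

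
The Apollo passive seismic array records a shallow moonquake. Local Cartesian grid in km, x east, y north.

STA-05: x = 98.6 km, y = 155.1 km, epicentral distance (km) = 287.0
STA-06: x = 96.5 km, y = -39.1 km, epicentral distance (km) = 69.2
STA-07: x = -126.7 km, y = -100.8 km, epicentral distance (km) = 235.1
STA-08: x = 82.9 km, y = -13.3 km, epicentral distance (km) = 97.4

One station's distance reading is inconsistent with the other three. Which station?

Solve using three stations at a time. Using STA-06, STA-07, STA-08 (subtract circle equations pairwise → linear system) gives (x, y) ≈ (108.3, -107.4).
Distances from that point to each station vs reported:
  STA-05: calculated 262.7 vs reported 287.0 → residual 24.3 km
  STA-06: calculated 69.3 vs reported 69.2 → residual 0.1 km
  STA-07: calculated 235.1 vs reported 235.1 → residual 0.0 km
  STA-08: calculated 97.5 vs reported 97.4 → residual 0.1 km
STA-06, STA-07, STA-08 are mutually consistent (residuals ≈ 0); STA-05 is off by 24.3 km.

STA-05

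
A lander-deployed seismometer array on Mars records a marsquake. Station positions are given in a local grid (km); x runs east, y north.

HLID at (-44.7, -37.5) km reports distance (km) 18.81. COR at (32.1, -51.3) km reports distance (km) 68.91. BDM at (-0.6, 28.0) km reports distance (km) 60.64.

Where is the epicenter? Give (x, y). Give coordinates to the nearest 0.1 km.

x ≈ -31.3 km, y ≈ -24.3 km

Circle about each station: (x + 44.7)² + (y + 37.5)² = 18.81²; (x − 32.1)² + (y + 51.3)² = 68.91²; (x + 0.6)² + (y − 28.0)² = 60.64².
Subtracting the HLID equation from the COR and BDM equations removes the quadratic terms:
153.6 x − 27.6 y = -4137.01
88.2 x + 131.0 y = -5943.37
Solving the 2×2 system: x ≈ -31.3, y ≈ -24.3 km.
Check against HLID (with the unrounded x, y): √((x + 44.7)²+(y + 37.5)²) = 18.81 ≈ 18.81 km. ✓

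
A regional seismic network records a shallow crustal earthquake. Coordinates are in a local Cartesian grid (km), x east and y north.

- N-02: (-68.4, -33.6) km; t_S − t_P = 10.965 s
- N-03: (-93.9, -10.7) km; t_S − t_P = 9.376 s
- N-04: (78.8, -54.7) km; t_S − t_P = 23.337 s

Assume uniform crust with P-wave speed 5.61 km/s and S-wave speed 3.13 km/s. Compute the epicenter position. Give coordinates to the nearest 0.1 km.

x ≈ -54.6 km, y ≈ 42.8 km

Distance from S−P lag: d = Δt · v_P v_S / (v_P − v_S) = Δt · (5.61·3.13)/(5.61−3.13) ≈ 7.0804·Δt.
So d_N-02 = 77.64, d_N-03 = 66.39, d_N-04 = 165.23 km.
Circle about each station: (x + 68.4)² + (y + 33.6)² = 77.64²; (x + 93.9)² + (y + 10.7)² = 66.39²; (x − 78.8)² + (y + 54.7)² = 165.23².
Subtracting the N-02 equation from the N-03 and N-04 equations removes the quadratic terms:
-51.0 x + 45.8 y = 4744.52
294.4 x − 42.2 y = -17878.97
Solving the 2×2 system: x ≈ -54.6, y ≈ 42.8 km.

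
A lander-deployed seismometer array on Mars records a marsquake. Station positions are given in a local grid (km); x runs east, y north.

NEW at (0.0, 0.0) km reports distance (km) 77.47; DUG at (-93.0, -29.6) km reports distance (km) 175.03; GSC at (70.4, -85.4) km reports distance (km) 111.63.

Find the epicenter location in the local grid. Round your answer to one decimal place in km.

x ≈ 72.9 km, y ≈ 26.2 km

Circle about each station: x² + y² = 77.47²; (x + 93.0)² + (y + 29.6)² = 175.03²; (x − 70.4)² + (y + 85.4)² = 111.63².
Subtracting the NEW equation from the DUG and GSC equations removes the quadratic terms:
-186.0 x − 59.2 y = -15108.74
140.8 x − 170.8 y = 5789.66
Solving the 2×2 system: x ≈ 72.9, y ≈ 26.2 km.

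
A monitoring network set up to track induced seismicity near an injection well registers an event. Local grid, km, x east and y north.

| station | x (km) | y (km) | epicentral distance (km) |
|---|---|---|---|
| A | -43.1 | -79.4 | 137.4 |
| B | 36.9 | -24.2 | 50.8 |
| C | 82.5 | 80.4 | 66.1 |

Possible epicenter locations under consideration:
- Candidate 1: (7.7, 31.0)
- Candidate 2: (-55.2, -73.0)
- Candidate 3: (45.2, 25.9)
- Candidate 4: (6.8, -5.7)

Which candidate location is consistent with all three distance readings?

Candidate 3

For each candidate, compare |candidate − station| to the reported distance:
Candidate 1: residuals A 15.9, B 11.6, C 23.5 → max 23.5 km
Candidate 2: residuals A 123.7, B 53.4, C 140.0 → max 140.0 km
Candidate 3: residuals A 0.0, B 0.0, C 0.1 → max 0.1 km
Candidate 4: residuals A 48.4, B 15.5, C 48.5 → max 48.5 km
Only Candidate 3 has all residuals ≈ 0.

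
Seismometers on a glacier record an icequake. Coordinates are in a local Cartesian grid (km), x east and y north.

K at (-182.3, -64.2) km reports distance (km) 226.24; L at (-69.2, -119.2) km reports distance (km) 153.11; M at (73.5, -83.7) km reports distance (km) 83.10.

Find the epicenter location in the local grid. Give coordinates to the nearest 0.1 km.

Circle about each station: (x + 182.3)² + (y + 64.2)² = 226.24²; (x + 69.2)² + (y + 119.2)² = 153.11²; (x − 73.5)² + (y + 83.7)² = 83.10².
Subtracting the K equation from the L and M equations removes the quadratic terms:
226.2 x − 110.0 y = 9384.22
511.6 x − 39.0 y = 19331.94
Solving the 2×2 system: x ≈ 37.1, y ≈ -9.0 km.

(37.1, -9.0)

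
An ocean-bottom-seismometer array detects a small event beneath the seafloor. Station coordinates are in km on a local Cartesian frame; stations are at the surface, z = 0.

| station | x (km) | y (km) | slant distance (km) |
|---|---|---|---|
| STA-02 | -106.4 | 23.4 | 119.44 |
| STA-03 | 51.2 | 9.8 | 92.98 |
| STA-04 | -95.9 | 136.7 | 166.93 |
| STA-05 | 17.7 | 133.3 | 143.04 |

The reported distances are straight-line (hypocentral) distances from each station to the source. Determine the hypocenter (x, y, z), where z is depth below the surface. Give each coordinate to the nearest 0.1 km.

x ≈ -10.2 km, y ≈ 11.6 km, depth ≈ 69.8 km

Each station gives a sphere (x−x_i)² + (y−y_i)² + z² = d_i² (stations at z=0).
Subtracting the STA-02 sphere from STA-03 and STA-04: z² cancels, leaving linear equations in x and y:
315.2 x − 27.2 y = -3530.41
21.0 x + 226.6 y = 2415.47
Solving: x ≈ -10.199, y ≈ 11.605 km (keep extra digits for the depth step; rounded: -10.2, 11.6).
Then from the STA-02 sphere: z² = 119.44² − (x + 106.4)² − (y − 23.4)² with x = -10.199, y = 11.605, so z ≈ 69.801 ≈ 69.8 km.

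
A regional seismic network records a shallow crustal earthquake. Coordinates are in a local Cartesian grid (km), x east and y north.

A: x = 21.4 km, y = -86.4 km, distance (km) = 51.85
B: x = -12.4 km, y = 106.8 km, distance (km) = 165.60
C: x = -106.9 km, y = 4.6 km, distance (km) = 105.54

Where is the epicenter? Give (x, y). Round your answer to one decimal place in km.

-22.3 km east, -58.5 km north

Circle about each station: (x − 21.4)² + (y + 86.4)² = 51.85²; (x + 12.4)² + (y − 106.8)² = 165.60²; (x + 106.9)² + (y − 4.6)² = 105.54².
Subtracting the A equation from the B and C equations removes the quadratic terms:
-67.6 x + 386.4 y = -21097.86
-256.6 x + 182.0 y = -4924.42
Solving the 2×2 system: x ≈ -22.3, y ≈ -58.5 km.
Check against A (with the unrounded x, y): √((x − 21.4)²+(y + 86.4)²) = 51.85 ≈ 51.85 km. ✓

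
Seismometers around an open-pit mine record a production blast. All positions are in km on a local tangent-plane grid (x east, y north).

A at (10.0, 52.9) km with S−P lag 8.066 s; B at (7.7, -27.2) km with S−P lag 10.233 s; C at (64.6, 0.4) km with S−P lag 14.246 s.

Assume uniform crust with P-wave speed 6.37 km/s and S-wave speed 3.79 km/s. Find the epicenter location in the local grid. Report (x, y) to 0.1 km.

(-63.7, 36.6)

Distance from S−P lag: d = Δt · v_P v_S / (v_P − v_S) = Δt · (6.37·3.79)/(6.37−3.79) ≈ 9.3575·Δt.
So d_A = 75.48, d_B = 95.76, d_C = 133.31 km.
Circle about each station: (x − 10.0)² + (y − 52.9)² = 75.48²; (x − 7.7)² + (y + 27.2)² = 95.76²; (x − 64.6)² + (y − 0.4)² = 133.31².
Subtracting pairs of circle equations eliminates x²+y² and gives linear equations (the radical axes):
-4.6 x − 160.2 y = -5572.03
109.2 x − 105.0 y = -10799.42
Solving the 2×2 system: x ≈ -63.7, y ≈ 36.6 km.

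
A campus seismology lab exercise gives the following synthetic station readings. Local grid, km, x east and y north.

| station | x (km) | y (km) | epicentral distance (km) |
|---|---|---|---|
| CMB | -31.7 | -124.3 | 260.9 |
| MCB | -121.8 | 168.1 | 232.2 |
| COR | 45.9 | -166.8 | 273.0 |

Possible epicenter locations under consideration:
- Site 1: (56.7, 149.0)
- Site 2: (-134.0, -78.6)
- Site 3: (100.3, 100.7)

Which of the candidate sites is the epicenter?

For each candidate, compare |candidate − station| to the reported distance:
Site 1: residuals CMB 26.3, MCB 52.7, COR 43.0 → max 52.7 km
Site 2: residuals CMB 148.9, MCB 14.8, COR 72.6 → max 148.9 km
Site 3: residuals CMB 0.0, MCB 0.1, COR 0.0 → max 0.1 km
Only Site 3 has all residuals ≈ 0.

Site 3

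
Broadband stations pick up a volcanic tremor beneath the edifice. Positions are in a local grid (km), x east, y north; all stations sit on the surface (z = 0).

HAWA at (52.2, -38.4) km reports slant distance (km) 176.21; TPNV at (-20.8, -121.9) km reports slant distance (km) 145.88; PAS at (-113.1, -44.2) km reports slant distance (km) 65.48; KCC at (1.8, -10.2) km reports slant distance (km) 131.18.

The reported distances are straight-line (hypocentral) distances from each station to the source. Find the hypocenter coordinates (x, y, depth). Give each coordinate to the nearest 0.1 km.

Each station gives a sphere (x−x_i)² + (y−y_i)² + z² = d_i² (stations at z=0).
Subtracting the HAWA sphere from TPNV and PAS: z² cancels, leaving linear equations in x and y:
-146.0 x − 167.0 y = 20861.84
-330.6 x − 11.6 y = 37308.18
Solving: x ≈ -111.899, y ≈ -27.093 km (keep extra digits for the depth step; rounded: -111.9, -27.1).
Then from the HAWA sphere: z² = 176.21² − (x − 52.2)² − (y + 38.4)² with x = -111.899, y = -27.093, so z ≈ 63.195 ≈ 63.2 km.

x ≈ -111.9 km, y ≈ -27.1 km, depth ≈ 63.2 km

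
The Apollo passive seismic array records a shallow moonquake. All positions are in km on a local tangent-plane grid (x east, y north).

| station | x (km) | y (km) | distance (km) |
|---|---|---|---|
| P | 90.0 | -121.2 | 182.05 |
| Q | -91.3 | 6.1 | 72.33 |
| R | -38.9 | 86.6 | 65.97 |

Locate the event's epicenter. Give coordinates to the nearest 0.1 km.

(-21.0, 23.1)

Circle about each station: (x − 90.0)² + (y + 121.2)² = 182.05²; (x + 91.3)² + (y − 6.1)² = 72.33²; (x + 38.9)² + (y − 86.6)² = 65.97².
Subtracting the P equation from the Q and R equations removes the quadratic terms:
-362.6 x + 254.6 y = 13494.03
-257.8 x + 415.6 y = 15013.49
Solving the 2×2 system: x ≈ -21.0, y ≈ 23.1 km.
Check against P (with the unrounded x, y): √((x − 90.0)²+(y + 121.2)²) = 182.05 ≈ 182.05 km. ✓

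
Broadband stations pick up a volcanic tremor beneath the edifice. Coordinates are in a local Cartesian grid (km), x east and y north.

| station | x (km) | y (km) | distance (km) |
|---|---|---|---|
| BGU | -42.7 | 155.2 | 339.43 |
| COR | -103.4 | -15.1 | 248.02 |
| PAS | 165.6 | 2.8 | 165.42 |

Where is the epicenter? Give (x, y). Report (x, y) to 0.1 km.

Circle about each station: (x + 42.7)² + (y − 155.2)² = 339.43²; (x + 103.4)² + (y + 15.1)² = 248.02²; (x − 165.6)² + (y − 2.8)² = 165.42².
Subtracting the BGU equation from the COR and PAS equations removes the quadratic terms:
-121.4 x − 340.6 y = 38708.04
416.6 x − 304.8 y = 89369.82
Solving the 2×2 system: x ≈ 104.2, y ≈ -150.8 km.

(104.2, -150.8)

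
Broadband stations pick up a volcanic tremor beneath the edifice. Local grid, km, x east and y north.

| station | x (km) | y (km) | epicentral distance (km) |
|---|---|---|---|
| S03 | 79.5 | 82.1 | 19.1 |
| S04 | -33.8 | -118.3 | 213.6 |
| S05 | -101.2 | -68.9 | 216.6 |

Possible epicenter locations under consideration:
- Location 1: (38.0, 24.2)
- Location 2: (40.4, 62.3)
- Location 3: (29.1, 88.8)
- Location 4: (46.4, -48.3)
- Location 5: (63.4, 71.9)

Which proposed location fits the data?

For each candidate, compare |candidate − station| to the reported distance:
Location 1: residuals S03 52.1, S04 54.0, S05 49.1 → max 54.0 km
Location 2: residuals S03 24.7, S04 18.4, S05 23.6 → max 24.7 km
Location 3: residuals S03 31.7, S04 2.8, S05 12.0 → max 31.7 km
Location 4: residuals S03 115.4, S04 107.1, S05 67.6 → max 115.4 km
Location 5: residuals S03 0.0, S04 0.0, S05 0.0 → max 0.0 km
Only Location 5 has all residuals ≈ 0.

Location 5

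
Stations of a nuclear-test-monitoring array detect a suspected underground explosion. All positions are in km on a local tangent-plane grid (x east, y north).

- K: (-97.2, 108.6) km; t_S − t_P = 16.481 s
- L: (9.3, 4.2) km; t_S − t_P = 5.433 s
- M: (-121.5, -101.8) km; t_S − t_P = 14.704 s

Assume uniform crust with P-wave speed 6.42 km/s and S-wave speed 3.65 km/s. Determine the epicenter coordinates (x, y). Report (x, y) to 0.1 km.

x ≈ -32.5 km, y ≈ -14.9 km

Distance from S−P lag: d = Δt · v_P v_S / (v_P − v_S) = Δt · (6.42·3.65)/(6.42−3.65) ≈ 8.4596·Δt.
So d_K = 139.42, d_L = 45.96, d_M = 124.39 km.
Circle about each station: (x + 97.2)² + (y − 108.6)² = 139.42²; (x − 9.3)² + (y − 4.2)² = 45.96²; (x + 121.5)² + (y + 101.8)² = 124.39².
Subtracting pairs of circle equations eliminates x²+y² and gives linear equations (the radical axes):
213.0 x − 208.8 y = -3812.06
-48.6 x − 420.8 y = 7848.75
Solving the 2×2 system: x ≈ -32.5, y ≈ -14.9 km.
Check against K (with the unrounded x, y): √((x + 97.2)²+(y − 108.6)²) = 139.42 ≈ 139.42 km. ✓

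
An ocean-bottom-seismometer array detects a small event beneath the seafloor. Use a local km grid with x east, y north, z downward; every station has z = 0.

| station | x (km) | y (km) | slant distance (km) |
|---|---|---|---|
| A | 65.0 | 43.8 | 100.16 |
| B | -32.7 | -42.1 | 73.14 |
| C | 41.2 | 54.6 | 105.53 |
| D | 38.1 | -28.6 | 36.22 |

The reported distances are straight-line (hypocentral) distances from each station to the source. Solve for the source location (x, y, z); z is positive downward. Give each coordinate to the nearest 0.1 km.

(33.2, -45.8, 31.5)

Each station gives a sphere (x−x_i)² + (y−y_i)² + z² = d_i² (stations at z=0).
Subtracting the A sphere from B and C: z² cancels, leaving linear equations in x and y:
-195.4 x − 171.8 y = 1380.83
-47.6 x + 21.6 y = -2569.40
Solving: x ≈ 33.198, y ≈ -45.795 km (keep extra digits for the depth step; rounded: 33.2, -45.8).
Then from the A sphere: z² = 100.16² − (x − 65.0)² − (y − 43.8)² with x = 33.198, y = -45.795, so z ≈ 31.518 ≈ 31.5 km.
Check against D (with the unrounded solution): distance 36.24 ≈ 36.22 km. ✓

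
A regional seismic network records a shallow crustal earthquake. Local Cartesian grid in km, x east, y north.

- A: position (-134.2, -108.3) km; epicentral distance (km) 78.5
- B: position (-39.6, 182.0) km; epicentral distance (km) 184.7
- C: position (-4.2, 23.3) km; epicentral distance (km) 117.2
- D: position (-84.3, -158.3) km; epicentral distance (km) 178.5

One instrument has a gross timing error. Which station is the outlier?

Solve using three stations at a time. Using B, C, D (subtract circle equations pairwise → linear system) gives (x, y) ≈ (-121.1, 16.3).
Distances from that point to each station vs reported:
  A: calculated 125.3 vs reported 78.5 → residual 46.8 km
  B: calculated 184.7 vs reported 184.7 → residual 0.0 km
  C: calculated 117.1 vs reported 117.2 → residual 0.1 km
  D: calculated 178.5 vs reported 178.5 → residual 0.0 km
B, C, D are mutually consistent (residuals ≈ 0); A is off by 46.8 km.

A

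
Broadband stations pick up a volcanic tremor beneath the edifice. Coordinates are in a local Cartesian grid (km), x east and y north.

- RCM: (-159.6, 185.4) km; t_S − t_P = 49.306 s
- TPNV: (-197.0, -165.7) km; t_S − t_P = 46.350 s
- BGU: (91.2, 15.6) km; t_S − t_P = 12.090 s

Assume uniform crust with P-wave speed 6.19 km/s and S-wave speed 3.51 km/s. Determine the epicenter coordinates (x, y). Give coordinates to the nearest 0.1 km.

Distance from S−P lag: d = Δt · v_P v_S / (v_P − v_S) = Δt · (6.19·3.51)/(6.19−3.51) ≈ 8.1071·Δt.
So d_RCM = 399.73, d_TPNV = 375.76, d_BGU = 98.01 km.
Circle about each station: (x + 159.6)² + (y − 185.4)² = 399.73²; (x + 197.0)² + (y + 165.7)² = 375.76²; (x − 91.2)² + (y − 15.6)² = 98.01².
Subtracting the RCM equation from the TPNV and BGU equations removes the quadratic terms:
-74.8 x − 702.2 y = 25008.67
501.6 x − 339.6 y = 98893.59
Solving the 2×2 system: x ≈ 161.4, y ≈ -52.8 km.

x ≈ 161.4 km, y ≈ -52.8 km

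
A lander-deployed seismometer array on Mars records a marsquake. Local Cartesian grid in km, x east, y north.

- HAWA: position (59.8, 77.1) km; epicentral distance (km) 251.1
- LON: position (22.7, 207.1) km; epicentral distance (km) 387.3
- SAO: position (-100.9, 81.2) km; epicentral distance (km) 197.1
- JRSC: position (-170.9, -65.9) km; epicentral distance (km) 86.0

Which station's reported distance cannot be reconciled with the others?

Solve using three stations at a time. Using HAWA, SAO, JRSC (subtract circle equations pairwise → linear system) gives (x, y) ≈ (-100.8, -115.9).
Distances from that point to each station vs reported:
  HAWA: calculated 251.1 vs reported 251.1 → residual 0.0 km
  LON: calculated 345.9 vs reported 387.3 → residual 41.4 km
  SAO: calculated 197.1 vs reported 197.1 → residual 0.0 km
  JRSC: calculated 86.1 vs reported 86.0 → residual 0.1 km
HAWA, SAO, JRSC are mutually consistent (residuals ≈ 0); LON is off by 41.4 km.

LON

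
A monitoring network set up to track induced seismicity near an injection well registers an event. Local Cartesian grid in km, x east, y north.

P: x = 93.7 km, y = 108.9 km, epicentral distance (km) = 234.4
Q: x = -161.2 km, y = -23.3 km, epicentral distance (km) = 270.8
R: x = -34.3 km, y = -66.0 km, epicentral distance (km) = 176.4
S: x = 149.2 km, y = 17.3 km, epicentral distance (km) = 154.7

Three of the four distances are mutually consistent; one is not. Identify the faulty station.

Solve using three stations at a time. Using P, Q, S (subtract circle equations pairwise → linear system) gives (x, y) ≈ (89.6, -125.5).
Distances from that point to each station vs reported:
  P: calculated 234.4 vs reported 234.4 → residual 0.0 km
  Q: calculated 270.8 vs reported 270.8 → residual 0.0 km
  R: calculated 137.4 vs reported 176.4 → residual 39.0 km
  S: calculated 154.7 vs reported 154.7 → residual 0.0 km
P, Q, S are mutually consistent (residuals ≈ 0); R is off by 39.0 km.

R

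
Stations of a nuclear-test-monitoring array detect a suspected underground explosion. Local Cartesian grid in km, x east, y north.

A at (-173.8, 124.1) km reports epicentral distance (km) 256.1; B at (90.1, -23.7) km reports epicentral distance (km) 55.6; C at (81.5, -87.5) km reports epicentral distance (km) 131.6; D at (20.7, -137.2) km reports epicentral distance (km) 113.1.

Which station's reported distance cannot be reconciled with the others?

Solve using three stations at a time. Using A, B, D (subtract circle equations pairwise → linear system) gives (x, y) ≈ (34.5, -24.9).
Distances from that point to each station vs reported:
  A: calculated 256.1 vs reported 256.1 → residual 0.0 km
  B: calculated 55.6 vs reported 55.6 → residual 0.0 km
  C: calculated 78.3 vs reported 131.6 → residual 53.3 km
  D: calculated 113.1 vs reported 113.1 → residual 0.0 km
A, B, D are mutually consistent (residuals ≈ 0); C is off by 53.3 km.

C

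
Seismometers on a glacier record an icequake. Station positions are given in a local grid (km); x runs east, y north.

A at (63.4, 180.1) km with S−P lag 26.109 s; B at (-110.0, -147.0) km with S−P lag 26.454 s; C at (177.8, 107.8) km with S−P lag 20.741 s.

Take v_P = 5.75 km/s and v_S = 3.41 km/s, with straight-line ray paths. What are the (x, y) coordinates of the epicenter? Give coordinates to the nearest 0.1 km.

Distance from S−P lag: d = Δt · v_P v_S / (v_P − v_S) = Δt · (5.75·3.41)/(5.75−3.41) ≈ 8.3793·Δt.
So d_A = 218.77, d_B = 221.67, d_C = 173.79 km.
Circle about each station: (x − 63.4)² + (y − 180.1)² = 218.77²; (x + 110.0)² + (y + 147.0)² = 221.67²; (x − 177.8)² + (y − 107.8)² = 173.79².
Subtracting pairs of circle equations eliminates x²+y² and gives linear equations (the radical axes):
-346.8 x − 654.2 y = -4023.85
228.8 x − 144.6 y = 24435.46
Solving the 2×2 system: x ≈ 82.9, y ≈ -37.8 km.

(82.9, -37.8)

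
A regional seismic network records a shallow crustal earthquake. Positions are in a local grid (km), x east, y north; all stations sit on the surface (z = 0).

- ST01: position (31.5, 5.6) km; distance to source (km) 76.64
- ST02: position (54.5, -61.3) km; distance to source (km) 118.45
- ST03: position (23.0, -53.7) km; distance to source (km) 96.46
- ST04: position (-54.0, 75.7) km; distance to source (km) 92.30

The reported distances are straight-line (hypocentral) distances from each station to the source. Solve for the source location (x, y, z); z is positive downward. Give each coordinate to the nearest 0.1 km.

Each station gives a sphere (x−x_i)² + (y−y_i)² + z² = d_i² (stations at z=0).
Subtracting the ST01 sphere from ST02 and ST03: z² cancels, leaving linear equations in x and y:
46.0 x − 133.8 y = -2452.38
-17.0 x − 118.6 y = -1041.76
Solving: x ≈ -19.594, y ≈ 11.592 km (keep extra digits for the depth step; rounded: -19.6, 11.6).
Then from the ST01 sphere: z² = 76.64² − (x − 31.5)² − (y − 5.6)² with x = -19.594, y = 11.592, so z ≈ 56.808 ≈ 56.8 km.
Check against ST04 (with the unrounded solution): distance 92.31 ≈ 92.30 km. ✓

x ≈ -19.6 km, y ≈ 11.6 km, depth ≈ 56.8 km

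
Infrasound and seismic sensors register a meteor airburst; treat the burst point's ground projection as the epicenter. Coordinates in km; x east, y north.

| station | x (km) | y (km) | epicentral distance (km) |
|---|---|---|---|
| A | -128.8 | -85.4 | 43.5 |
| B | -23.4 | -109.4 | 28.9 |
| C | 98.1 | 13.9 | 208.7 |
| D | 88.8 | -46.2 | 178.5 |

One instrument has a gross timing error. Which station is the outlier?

B

Solve using three stations at a time. Using A, C, D (subtract circle equations pairwise → linear system) gives (x, y) ≈ (-85.3, -85.8).
Distances from that point to each station vs reported:
  A: calculated 43.5 vs reported 43.5 → residual 0.0 km
  B: calculated 66.2 vs reported 28.9 → residual 37.3 km
  C: calculated 208.7 vs reported 208.7 → residual 0.0 km
  D: calculated 178.5 vs reported 178.5 → residual 0.0 km
A, C, D are mutually consistent (residuals ≈ 0); B is off by 37.3 km.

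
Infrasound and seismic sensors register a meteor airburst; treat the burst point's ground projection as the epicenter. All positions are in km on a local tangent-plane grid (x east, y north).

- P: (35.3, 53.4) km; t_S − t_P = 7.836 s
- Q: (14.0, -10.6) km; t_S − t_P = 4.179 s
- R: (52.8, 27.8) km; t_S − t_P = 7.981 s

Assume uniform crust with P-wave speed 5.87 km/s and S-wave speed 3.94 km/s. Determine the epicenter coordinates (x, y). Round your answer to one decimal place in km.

x ≈ -36.0 km, y ≈ -7.7 km

Distance from S−P lag: d = Δt · v_P v_S / (v_P − v_S) = Δt · (5.87·3.94)/(5.87−3.94) ≈ 11.9833·Δt.
So d_P = 93.90, d_Q = 50.08, d_R = 95.64 km.
Circle about each station: (x − 35.3)² + (y − 53.4)² = 93.90²; (x − 14.0)² + (y + 10.6)² = 50.08²; (x − 52.8)² + (y − 27.8)² = 95.64².
Subtracting the P equation from the Q and R equations removes the quadratic terms:
-42.6 x − 128.0 y = 2519.91
35.0 x − 51.2 y = -866.77
Solving the 2×2 system: x ≈ -36.0, y ≈ -7.7 km.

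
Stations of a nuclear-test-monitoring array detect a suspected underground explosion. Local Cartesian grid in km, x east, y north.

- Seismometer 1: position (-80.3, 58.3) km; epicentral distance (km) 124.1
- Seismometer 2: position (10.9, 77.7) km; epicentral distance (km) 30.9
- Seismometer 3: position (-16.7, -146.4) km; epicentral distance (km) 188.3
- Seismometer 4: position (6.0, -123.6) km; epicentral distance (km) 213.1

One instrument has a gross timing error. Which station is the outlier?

Seismometer 3

Solve using three stations at a time. Using Seismometer 1, Seismometer 2, Seismometer 4 (subtract circle equations pairwise → linear system) gives (x, y) ≈ (40.5, 86.7).
Distances from that point to each station vs reported:
  Seismometer 1: calculated 124.1 vs reported 124.1 → residual 0.0 km
  Seismometer 2: calculated 31.0 vs reported 30.9 → residual 0.1 km
  Seismometer 3: calculated 240.0 vs reported 188.3 → residual 51.7 km
  Seismometer 4: calculated 213.1 vs reported 213.1 → residual 0.0 km
Seismometer 1, Seismometer 2, Seismometer 4 are mutually consistent (residuals ≈ 0); Seismometer 3 is off by 51.7 km.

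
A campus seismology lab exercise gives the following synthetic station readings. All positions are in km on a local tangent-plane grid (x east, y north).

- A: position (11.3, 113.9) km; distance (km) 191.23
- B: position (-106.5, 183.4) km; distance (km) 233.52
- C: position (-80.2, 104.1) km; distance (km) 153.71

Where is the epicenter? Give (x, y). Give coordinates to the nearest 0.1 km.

Circle about each station: (x − 11.3)² + (y − 113.9)² = 191.23²; (x + 106.5)² + (y − 183.4)² = 233.52²; (x + 80.2)² + (y − 104.1)² = 153.71².
Subtracting pairs of circle equations eliminates x²+y² and gives linear equations (the radical axes):
-235.6 x + 139.0 y = 13914.23
-183.0 x − 19.6 y = 17110.10
Solving the 2×2 system: x ≈ -88.2, y ≈ -49.4 km.

(-88.2, -49.4)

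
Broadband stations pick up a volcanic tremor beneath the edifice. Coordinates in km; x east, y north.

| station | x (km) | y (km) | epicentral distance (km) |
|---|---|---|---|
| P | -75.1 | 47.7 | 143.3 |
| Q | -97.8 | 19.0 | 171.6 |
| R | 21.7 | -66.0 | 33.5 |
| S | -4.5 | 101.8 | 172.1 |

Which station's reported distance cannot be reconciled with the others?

Solve using three stations at a time. Using Q, R, S (subtract circle equations pairwise → linear system) gives (x, y) ≈ (54.6, -59.8).
Distances from that point to each station vs reported:
  P: calculated 168.5 vs reported 143.3 → residual 25.2 km
  Q: calculated 171.6 vs reported 171.6 → residual 0.0 km
  R: calculated 33.5 vs reported 33.5 → residual 0.0 km
  S: calculated 172.1 vs reported 172.1 → residual 0.0 km
Q, R, S are mutually consistent (residuals ≈ 0); P is off by 25.2 km.

P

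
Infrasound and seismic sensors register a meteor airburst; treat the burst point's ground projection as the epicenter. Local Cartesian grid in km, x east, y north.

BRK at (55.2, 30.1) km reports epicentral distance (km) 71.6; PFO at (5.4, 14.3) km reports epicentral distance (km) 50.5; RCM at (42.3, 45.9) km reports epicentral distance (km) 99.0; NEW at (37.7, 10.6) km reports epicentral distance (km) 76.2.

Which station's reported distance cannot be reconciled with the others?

Solve using three stations at a time. Using PFO, RCM, NEW (subtract circle equations pairwise → linear system) gives (x, y) ≈ (-32.4, -18.9).
Distances from that point to each station vs reported:
  BRK: calculated 100.4 vs reported 71.6 → residual 28.8 km
  PFO: calculated 50.3 vs reported 50.5 → residual 0.2 km
  RCM: calculated 98.9 vs reported 99.0 → residual 0.1 km
  NEW: calculated 76.1 vs reported 76.2 → residual 0.1 km
PFO, RCM, NEW are mutually consistent (residuals ≈ 0); BRK is off by 28.8 km.

BRK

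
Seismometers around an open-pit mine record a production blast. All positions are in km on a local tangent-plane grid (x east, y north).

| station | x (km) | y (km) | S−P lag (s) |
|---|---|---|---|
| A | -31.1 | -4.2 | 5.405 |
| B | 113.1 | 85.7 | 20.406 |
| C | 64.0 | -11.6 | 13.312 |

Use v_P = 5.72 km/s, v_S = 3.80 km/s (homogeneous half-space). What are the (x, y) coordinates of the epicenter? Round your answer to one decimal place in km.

Distance from S−P lag: d = Δt · v_P v_S / (v_P − v_S) = Δt · (5.72·3.80)/(5.72−3.80) ≈ 11.3208·Δt.
So d_A = 61.19, d_B = 231.01, d_C = 150.70 km.
Circle about each station: (x + 31.1)² + (y + 4.2)² = 61.19²; (x − 113.1)² + (y − 85.7)² = 231.01²; (x − 64.0)² + (y + 11.6)² = 150.70².
Subtracting the A equation from the B and C equations removes the quadratic terms:
288.4 x + 179.8 y = -30470.15
190.2 x − 14.8 y = -15720.56
Solving the 2×2 system: x ≈ -85.2, y ≈ -32.8 km.

(-85.2, -32.8)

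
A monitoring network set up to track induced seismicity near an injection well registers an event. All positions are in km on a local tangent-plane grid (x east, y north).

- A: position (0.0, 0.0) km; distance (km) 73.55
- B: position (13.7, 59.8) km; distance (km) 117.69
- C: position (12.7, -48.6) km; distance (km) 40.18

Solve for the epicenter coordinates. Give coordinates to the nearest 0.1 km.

Circle about each station: x² + y² = 73.55²; (x − 13.7)² + (y − 59.8)² = 117.69²; (x − 12.7)² + (y + 48.6)² = 40.18².
Subtracting pairs of circle equations eliminates x²+y² and gives linear equations (the radical axes):
27.4 x + 119.6 y = -4677.60
25.4 x − 97.2 y = 6318.42
Solving the 2×2 system: x ≈ 52.8, y ≈ -51.2 km.

(52.8, -51.2)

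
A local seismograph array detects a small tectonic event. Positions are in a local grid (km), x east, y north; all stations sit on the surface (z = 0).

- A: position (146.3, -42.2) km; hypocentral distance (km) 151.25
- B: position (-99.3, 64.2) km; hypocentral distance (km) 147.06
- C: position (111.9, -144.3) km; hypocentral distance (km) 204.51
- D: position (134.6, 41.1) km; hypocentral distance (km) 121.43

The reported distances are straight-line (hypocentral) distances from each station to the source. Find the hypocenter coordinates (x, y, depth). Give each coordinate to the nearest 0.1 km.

Each station gives a sphere (x−x_i)² + (y−y_i)² + z² = d_i² (stations at z=0).
Subtracting the A sphere from B and C: z² cancels, leaving linear equations in x and y:
-491.2 x + 212.8 y = -7952.48
-68.8 x − 204.2 y = -8788.21
Solving: x ≈ 30.398, y ≈ 32.796 km (keep extra digits for the depth step; rounded: 30.4, 32.8).
Then from the A sphere: z² = 151.25² − (x − 146.3)² − (y + 42.2)² with x = 30.398, y = 32.796, so z ≈ 61.797 ≈ 61.8 km.

(30.4, 32.8, 61.8)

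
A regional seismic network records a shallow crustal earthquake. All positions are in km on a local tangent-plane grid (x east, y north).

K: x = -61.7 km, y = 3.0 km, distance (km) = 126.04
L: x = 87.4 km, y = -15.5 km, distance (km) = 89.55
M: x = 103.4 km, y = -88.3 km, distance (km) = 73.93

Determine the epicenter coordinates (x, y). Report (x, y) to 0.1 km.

Circle about each station: (x + 61.7)² + (y − 3.0)² = 126.04²; (x − 87.4)² + (y + 15.5)² = 89.55²; (x − 103.4)² + (y + 88.3)² = 73.93².
Subtracting the K equation from the L and M equations removes the quadratic terms:
298.2 x − 37.0 y = 11930.00
330.2 x − 182.6 y = 25093.00
Solving the 2×2 system: x ≈ 29.6, y ≈ -83.9 km.
Check against K (with the unrounded x, y): √((x + 61.7)²+(y − 3.0)²) = 126.04 ≈ 126.04 km. ✓

x ≈ 29.6 km, y ≈ -83.9 km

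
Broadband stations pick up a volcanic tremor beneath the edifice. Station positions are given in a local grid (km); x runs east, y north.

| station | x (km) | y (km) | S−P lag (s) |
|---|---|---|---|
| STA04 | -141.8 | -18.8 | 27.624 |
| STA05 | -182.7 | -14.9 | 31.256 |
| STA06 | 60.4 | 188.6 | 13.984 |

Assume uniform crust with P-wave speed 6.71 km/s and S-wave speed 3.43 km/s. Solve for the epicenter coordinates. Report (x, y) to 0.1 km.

(-19.4, 131.5)

Distance from S−P lag: d = Δt · v_P v_S / (v_P − v_S) = Δt · (6.71·3.43)/(6.71−3.43) ≈ 7.0169·Δt.
So d_STA04 = 193.83, d_STA05 = 219.32, d_STA06 = 98.12 km.
Circle about each station: (x + 141.8)² + (y + 18.8)² = 193.83²; (x + 182.7)² + (y + 14.9)² = 219.32²; (x − 60.4)² + (y − 188.6)² = 98.12².
Subtracting the STA04 equation from the STA05 and STA06 equations removes the quadratic terms:
-81.8 x + 7.8 y = 2609.43
404.4 x + 414.8 y = 46699.97
Solving the 2×2 system: x ≈ -19.4, y ≈ 131.5 km.
Check against STA04 (with the unrounded x, y): √((x + 141.8)²+(y + 18.8)²) = 193.83 ≈ 193.83 km. ✓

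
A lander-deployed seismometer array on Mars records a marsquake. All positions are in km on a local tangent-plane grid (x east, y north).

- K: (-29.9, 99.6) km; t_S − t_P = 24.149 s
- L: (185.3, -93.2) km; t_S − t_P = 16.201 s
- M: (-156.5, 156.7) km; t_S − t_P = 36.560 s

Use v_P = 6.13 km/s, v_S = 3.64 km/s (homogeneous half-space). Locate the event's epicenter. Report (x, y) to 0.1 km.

(40.6, -105.0)

Distance from S−P lag: d = Δt · v_P v_S / (v_P − v_S) = Δt · (6.13·3.64)/(6.13−3.64) ≈ 8.9611·Δt.
So d_K = 216.40, d_L = 145.18, d_M = 327.62 km.
Circle about each station: (x + 29.9)² + (y − 99.6)² = 216.40²; (x − 185.3)² + (y + 93.2)² = 145.18²; (x + 156.5)² + (y − 156.7)² = 327.62².
Subtracting the K equation from the L and M equations removes the quadratic terms:
430.4 x − 385.6 y = 57959.89
-253.2 x + 114.2 y = -22272.93
Solving the 2×2 system: x ≈ 40.6, y ≈ -105.0 km.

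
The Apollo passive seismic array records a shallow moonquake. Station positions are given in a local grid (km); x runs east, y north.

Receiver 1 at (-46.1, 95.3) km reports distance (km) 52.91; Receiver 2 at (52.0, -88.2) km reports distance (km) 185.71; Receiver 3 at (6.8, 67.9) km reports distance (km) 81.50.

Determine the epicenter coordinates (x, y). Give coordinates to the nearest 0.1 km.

Circle about each station: (x + 46.1)² + (y − 95.3)² = 52.91²; (x − 52.0)² + (y + 88.2)² = 185.71²; (x − 6.8)² + (y − 67.9)² = 81.50².
Subtracting the Receiver 1 equation from the Receiver 2 and Receiver 3 equations removes the quadratic terms:
196.2 x − 367.0 y = -32412.80
105.8 x − 54.8 y = -10393.43
Solving the 2×2 system: x ≈ -72.6, y ≈ 49.5 km.
Check against Receiver 1 (with the unrounded x, y): √((x + 46.1)²+(y − 95.3)²) = 52.90 ≈ 52.91 km. ✓

-72.6 km east, 49.5 km north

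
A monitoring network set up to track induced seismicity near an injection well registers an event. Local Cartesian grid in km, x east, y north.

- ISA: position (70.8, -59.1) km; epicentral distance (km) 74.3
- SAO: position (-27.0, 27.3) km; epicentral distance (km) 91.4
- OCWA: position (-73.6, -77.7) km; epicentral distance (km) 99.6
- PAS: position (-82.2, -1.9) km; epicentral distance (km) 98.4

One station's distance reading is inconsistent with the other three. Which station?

Solve using three stations at a time. Using ISA, SAO, PAS (subtract circle equations pairwise → linear system) gives (x, y) ≈ (-3.5, -61.1).
Distances from that point to each station vs reported:
  ISA: calculated 74.4 vs reported 74.3 → residual 0.1 km
  SAO: calculated 91.4 vs reported 91.4 → residual 0.0 km
  OCWA: calculated 72.0 vs reported 99.6 → residual 27.6 km
  PAS: calculated 98.4 vs reported 98.4 → residual 0.0 km
ISA, SAO, PAS are mutually consistent (residuals ≈ 0); OCWA is off by 27.6 km.

OCWA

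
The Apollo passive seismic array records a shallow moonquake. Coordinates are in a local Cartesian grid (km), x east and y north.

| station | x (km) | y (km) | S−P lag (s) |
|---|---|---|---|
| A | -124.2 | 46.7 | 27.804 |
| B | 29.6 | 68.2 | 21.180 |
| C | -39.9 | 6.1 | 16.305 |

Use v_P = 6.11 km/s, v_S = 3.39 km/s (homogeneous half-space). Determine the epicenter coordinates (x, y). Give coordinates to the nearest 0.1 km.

x ≈ 34.9 km, y ≈ -93.0 km

Distance from S−P lag: d = Δt · v_P v_S / (v_P − v_S) = Δt · (6.11·3.39)/(6.11−3.39) ≈ 7.6150·Δt.
So d_A = 211.73, d_B = 161.29, d_C = 124.16 km.
Circle about each station: (x + 124.2)² + (y − 46.7)² = 211.73²; (x − 29.6)² + (y − 68.2)² = 161.29²; (x + 39.9)² + (y − 6.1)² = 124.16².
Subtracting the A equation from the B and C equations removes the quadratic terms:
307.6 x + 43.0 y = 6736.00
168.6 x − 81.2 y = 13436.58
Solving the 2×2 system: x ≈ 34.9, y ≈ -93.0 km.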